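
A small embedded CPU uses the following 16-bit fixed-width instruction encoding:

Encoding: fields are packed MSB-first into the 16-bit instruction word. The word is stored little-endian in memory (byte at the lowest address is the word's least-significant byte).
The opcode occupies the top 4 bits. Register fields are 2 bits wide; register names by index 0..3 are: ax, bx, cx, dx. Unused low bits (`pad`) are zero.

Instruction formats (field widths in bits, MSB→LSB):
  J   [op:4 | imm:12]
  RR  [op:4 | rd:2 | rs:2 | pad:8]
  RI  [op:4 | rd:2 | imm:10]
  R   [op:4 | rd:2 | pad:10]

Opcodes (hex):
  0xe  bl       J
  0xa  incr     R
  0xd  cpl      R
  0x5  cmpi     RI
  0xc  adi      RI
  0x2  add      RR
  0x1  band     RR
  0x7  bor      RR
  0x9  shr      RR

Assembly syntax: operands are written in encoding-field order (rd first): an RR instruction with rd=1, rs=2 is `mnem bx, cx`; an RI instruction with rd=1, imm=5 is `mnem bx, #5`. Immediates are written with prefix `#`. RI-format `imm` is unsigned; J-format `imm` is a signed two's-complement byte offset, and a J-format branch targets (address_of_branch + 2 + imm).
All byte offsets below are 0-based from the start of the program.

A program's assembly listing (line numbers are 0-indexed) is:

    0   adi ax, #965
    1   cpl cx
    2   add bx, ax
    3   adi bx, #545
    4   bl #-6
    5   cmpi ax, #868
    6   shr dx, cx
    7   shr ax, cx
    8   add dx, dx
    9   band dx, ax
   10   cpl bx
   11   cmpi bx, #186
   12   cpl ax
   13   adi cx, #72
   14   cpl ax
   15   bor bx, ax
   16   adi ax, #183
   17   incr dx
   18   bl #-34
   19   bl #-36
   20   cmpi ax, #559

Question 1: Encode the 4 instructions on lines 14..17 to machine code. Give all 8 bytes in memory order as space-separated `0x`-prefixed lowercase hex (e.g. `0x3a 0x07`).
14. cpl fields op=0xd:4|rd=0:2|pad=0:10 → word d000h → 00 d0
15. bor fields op=0x7:4|rd=1:2|rs=0:2|pad=0:8 → word 7400h → 00 74
16. adi fields op=0xc:4|rd=0:2|imm=183:10 → word c0b7h → b7 c0
17. incr fields op=0xa:4|rd=3:2|pad=0:10 → word ac00h → 00 ac

0x00 0xd0 0x00 0x74 0xb7 0xc0 0x00 0xac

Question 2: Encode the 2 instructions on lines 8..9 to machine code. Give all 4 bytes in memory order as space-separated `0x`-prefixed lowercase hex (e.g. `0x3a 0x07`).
0x00 0x2f 0x00 0x1c

8. add fields op=0x2:4|rd=3:2|rs=3:2|pad=0:8 → word 2f00h → 00 2f
9. band fields op=0x1:4|rd=3:2|rs=0:2|pad=0:8 → word 1c00h → 00 1c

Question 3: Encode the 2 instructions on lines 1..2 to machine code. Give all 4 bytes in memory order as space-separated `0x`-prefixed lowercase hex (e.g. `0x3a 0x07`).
L1: cpl op=0xd:4|rd=2:2|pad=0:10 ⇒ 0xd800 ⇒ little 00 d8
L2: add op=0x2:4|rd=1:2|rs=0:2|pad=0:8 ⇒ 0x2400 ⇒ little 00 24

0x00 0xd8 0x00 0x24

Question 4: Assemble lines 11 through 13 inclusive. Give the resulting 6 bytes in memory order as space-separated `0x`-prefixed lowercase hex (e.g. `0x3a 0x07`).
11. cmpi fields op=0x5:4|rd=1:2|imm=186:10 → word 54bah → ba 54
12. cpl fields op=0xd:4|rd=0:2|pad=0:10 → word d000h → 00 d0
13. adi fields op=0xc:4|rd=2:2|imm=72:10 → word c848h → 48 c8

0xba 0x54 0x00 0xd0 0x48 0xc8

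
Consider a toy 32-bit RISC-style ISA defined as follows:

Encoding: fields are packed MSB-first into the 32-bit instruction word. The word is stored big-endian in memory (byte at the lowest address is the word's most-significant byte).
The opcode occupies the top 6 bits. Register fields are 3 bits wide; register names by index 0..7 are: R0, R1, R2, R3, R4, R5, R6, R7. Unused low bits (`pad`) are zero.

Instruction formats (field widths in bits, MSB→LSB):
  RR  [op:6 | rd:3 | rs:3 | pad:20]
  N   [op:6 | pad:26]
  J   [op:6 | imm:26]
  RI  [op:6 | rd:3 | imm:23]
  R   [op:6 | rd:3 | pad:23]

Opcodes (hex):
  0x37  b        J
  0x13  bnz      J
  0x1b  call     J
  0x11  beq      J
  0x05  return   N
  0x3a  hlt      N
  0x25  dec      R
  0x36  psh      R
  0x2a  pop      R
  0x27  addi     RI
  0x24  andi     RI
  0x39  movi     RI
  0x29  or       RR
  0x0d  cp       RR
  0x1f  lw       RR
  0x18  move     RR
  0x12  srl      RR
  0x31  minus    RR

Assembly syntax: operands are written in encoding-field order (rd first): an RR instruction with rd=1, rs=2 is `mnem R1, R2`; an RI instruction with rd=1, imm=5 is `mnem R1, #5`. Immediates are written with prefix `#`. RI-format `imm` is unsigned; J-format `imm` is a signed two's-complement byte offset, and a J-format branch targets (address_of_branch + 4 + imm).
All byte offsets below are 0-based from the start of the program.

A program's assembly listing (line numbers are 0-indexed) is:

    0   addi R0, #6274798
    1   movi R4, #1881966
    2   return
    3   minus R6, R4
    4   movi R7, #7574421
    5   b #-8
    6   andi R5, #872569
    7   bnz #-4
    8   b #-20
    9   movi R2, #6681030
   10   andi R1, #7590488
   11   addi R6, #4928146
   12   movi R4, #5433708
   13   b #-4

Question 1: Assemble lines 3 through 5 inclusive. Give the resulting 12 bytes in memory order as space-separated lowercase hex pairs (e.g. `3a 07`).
c7 40 00 00 e7 f3 93 95 df ff ff f8

line 3 (minus): pack op=0x31:6|rd=6:3|rs=4:3|pad=0:20 = 0xc7400000; big→ c7 40 00 00
line 4 (movi): pack op=0x39:6|rd=7:3|imm=7574421:23 = 0xe7f39395; big→ e7 f3 93 95
line 5 (b): pack op=0x37:6|imm=-8:26 = 0xdffffff8; big→ df ff ff f8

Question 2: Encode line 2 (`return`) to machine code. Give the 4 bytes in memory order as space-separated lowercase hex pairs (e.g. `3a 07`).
L2: return op=0x5:6|pad=0:26 ⇒ 0x14000000 ⇒ big 14 00 00 00

14 00 00 00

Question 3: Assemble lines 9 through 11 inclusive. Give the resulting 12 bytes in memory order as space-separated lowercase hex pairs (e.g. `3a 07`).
e5 65 f1 c6 90 f3 d2 58 9f 4b 32 92

9. movi fields op=0x39:6|rd=2:3|imm=6681030:23 → word e565f1c6h → e5 65 f1 c6
10. andi fields op=0x24:6|rd=1:3|imm=7590488:23 → word 90f3d258h → 90 f3 d2 58
11. addi fields op=0x27:6|rd=6:3|imm=4928146:23 → word 9f4b3292h → 9f 4b 32 92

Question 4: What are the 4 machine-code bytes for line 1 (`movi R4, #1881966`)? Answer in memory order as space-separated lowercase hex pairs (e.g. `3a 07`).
1. movi fields op=0x39:6|rd=4:3|imm=1881966:23 → word e61cb76eh → e6 1c b7 6e

e6 1c b7 6e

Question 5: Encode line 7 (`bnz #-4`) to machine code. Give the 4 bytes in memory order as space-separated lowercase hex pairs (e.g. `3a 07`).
L7: bnz op=0x13:6|imm=-4:26 ⇒ 0x4ffffffc ⇒ big 4f ff ff fc

4f ff ff fc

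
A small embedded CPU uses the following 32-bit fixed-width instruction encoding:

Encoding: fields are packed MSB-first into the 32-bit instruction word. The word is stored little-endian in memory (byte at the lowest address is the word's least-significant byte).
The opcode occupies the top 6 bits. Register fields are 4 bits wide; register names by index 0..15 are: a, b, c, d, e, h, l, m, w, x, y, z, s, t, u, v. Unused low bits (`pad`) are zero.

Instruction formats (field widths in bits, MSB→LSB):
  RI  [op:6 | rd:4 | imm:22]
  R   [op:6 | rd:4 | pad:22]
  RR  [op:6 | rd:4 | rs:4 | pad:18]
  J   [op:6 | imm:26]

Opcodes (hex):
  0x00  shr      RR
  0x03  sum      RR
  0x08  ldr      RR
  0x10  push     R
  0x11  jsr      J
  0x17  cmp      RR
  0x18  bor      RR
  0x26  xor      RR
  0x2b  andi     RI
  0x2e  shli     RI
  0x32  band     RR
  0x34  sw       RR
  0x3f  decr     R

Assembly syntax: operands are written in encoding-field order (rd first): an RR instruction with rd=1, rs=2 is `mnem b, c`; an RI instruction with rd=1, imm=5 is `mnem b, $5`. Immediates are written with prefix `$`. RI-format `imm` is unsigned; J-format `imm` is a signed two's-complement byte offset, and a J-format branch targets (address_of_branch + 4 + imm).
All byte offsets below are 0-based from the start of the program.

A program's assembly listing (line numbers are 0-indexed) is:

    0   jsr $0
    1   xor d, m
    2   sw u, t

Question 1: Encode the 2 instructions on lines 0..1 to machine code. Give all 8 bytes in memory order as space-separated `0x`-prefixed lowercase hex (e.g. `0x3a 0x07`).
0x00 0x00 0x00 0x44 0x00 0x00 0xdc 0x98

line 0 (jsr): pack op=0x11:6|imm=0:26 = 0x44000000; little→ 00 00 00 44
line 1 (xor): pack op=0x26:6|rd=3:4|rs=7:4|pad=0:18 = 0x98dc0000; little→ 00 00 dc 98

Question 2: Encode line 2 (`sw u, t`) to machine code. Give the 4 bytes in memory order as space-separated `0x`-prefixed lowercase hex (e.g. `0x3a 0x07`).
0x00 0x00 0xb4 0xd3

line 2 (sw): pack op=0x34:6|rd=14:4|rs=13:4|pad=0:18 = 0xd3b40000; little→ 00 00 b4 d3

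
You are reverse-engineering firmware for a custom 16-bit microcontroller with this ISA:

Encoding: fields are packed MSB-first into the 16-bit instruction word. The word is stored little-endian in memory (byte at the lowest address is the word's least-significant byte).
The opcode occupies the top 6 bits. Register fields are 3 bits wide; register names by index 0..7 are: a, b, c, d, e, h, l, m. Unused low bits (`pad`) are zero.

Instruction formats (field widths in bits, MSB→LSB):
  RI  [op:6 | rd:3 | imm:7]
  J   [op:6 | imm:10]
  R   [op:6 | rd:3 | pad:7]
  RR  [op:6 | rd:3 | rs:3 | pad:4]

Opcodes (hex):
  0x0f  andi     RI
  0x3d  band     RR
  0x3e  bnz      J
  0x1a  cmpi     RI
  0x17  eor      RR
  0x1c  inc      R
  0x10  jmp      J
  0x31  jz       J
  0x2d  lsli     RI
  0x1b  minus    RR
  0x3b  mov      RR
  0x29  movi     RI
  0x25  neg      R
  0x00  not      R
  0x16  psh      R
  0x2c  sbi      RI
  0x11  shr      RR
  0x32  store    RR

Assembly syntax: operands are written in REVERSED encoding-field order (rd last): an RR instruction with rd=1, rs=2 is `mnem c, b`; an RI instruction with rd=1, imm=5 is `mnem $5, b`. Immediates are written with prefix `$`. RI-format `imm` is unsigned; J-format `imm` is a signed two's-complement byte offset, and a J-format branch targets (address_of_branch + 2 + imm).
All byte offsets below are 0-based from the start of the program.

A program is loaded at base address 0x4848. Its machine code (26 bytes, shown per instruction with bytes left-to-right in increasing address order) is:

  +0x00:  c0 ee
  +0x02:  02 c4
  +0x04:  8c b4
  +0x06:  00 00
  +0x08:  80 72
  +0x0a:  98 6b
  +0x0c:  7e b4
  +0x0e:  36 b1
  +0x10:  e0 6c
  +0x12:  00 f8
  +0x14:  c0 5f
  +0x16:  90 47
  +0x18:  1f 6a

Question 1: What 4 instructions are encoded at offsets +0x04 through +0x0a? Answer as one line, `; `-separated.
off 0x04: read 8c b4 as little → 0xb48c
  op=0xb48c>>10=0x2d ⇒ lsli (RI)
  rd@[9:7]=0x1 ⇒ b
  imm@[6:0]=0xc ⇒ $12
off 0x06: read 00 00 as little → 0x0000
  op=0x0000>>10=0x0 ⇒ not (R)
  rd@[9:7]=0x0 ⇒ a
off 0x08: read 80 72 as little → 0x7280
  op=0x7280>>10=0x1c ⇒ inc (R)
  rd@[9:7]=0x5 ⇒ h
off 0x0a: read 98 6b as little → 0x6b98
  op=0x6b98>>10=0x1a ⇒ cmpi (RI)
  rd@[9:7]=0x7 ⇒ m
  imm@[6:0]=0x18 ⇒ $24

lsli $12, b; not a; inc h; cmpi $24, m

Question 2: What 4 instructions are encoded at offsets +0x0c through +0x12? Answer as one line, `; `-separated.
lsli $126, a; sbi $54, c; minus l, b; bnz $0

off 0x0c: read 7e b4 as little → 0xb47e
  opcode bits[15:10]=0x2d: lsli/RI
  [9:7] rd=0 = a
  [6:0] imm=126 = $126
off 0x0e: read 36 b1 as little → 0xb136
  opcode bits[15:10]=0x2c: sbi/RI
  [9:7] rd=2 = c
  [6:0] imm=54 = $54
off 0x10: read e0 6c as little → 0x6ce0
  opcode bits[15:10]=0x1b: minus/RR
  [9:7] rd=1 = b
  [6:4] rs=6 = l
off 0x12: read 00 f8 as little → 0xf800
  opcode bits[15:10]=0x3e: bnz/J
  [9:0] imm=0 = $0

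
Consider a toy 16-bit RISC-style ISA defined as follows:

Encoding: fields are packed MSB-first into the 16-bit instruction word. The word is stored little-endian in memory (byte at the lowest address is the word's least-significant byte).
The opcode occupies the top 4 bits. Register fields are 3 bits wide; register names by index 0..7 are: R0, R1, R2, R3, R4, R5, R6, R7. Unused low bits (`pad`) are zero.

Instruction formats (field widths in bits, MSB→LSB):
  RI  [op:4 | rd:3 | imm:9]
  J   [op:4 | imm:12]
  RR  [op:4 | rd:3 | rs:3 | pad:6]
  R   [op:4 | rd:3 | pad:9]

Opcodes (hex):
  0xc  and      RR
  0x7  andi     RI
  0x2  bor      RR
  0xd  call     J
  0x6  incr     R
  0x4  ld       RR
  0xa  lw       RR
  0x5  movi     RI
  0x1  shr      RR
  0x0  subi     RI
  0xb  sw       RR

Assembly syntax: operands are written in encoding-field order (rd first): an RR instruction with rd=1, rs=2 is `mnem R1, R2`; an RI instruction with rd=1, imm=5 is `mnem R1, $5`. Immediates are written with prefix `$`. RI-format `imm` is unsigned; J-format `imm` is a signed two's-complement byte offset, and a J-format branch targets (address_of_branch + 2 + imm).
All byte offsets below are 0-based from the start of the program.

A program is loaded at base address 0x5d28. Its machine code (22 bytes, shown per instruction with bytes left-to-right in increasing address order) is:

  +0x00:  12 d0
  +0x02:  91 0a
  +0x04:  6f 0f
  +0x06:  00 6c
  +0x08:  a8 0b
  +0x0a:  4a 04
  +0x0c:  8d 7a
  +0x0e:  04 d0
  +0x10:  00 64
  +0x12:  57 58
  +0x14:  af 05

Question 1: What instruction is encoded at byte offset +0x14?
subi R2, $431

+0x14: af 05 ⇒ word 0x05af (little)
  op=0x05af>>12=0x0 ⇒ subi (RI)
  rd@[11:9]=0x2 ⇒ R2
  imm@[8:0]=0x1af ⇒ $431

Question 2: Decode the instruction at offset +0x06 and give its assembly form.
incr R6

[06] 00 6c → 0x6c00
  top 4b → 0x6 → incr [R]
  rd@[11:9]=0x6 ⇒ R6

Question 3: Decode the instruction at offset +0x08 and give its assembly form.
subi R5, $424

+0x08: a8 0b ⇒ word 0x0ba8 (little)
  opcode bits[15:12]=0x0: subi/RI
  [11:9] rd=5 = R5
  [8:0] imm=424 = $424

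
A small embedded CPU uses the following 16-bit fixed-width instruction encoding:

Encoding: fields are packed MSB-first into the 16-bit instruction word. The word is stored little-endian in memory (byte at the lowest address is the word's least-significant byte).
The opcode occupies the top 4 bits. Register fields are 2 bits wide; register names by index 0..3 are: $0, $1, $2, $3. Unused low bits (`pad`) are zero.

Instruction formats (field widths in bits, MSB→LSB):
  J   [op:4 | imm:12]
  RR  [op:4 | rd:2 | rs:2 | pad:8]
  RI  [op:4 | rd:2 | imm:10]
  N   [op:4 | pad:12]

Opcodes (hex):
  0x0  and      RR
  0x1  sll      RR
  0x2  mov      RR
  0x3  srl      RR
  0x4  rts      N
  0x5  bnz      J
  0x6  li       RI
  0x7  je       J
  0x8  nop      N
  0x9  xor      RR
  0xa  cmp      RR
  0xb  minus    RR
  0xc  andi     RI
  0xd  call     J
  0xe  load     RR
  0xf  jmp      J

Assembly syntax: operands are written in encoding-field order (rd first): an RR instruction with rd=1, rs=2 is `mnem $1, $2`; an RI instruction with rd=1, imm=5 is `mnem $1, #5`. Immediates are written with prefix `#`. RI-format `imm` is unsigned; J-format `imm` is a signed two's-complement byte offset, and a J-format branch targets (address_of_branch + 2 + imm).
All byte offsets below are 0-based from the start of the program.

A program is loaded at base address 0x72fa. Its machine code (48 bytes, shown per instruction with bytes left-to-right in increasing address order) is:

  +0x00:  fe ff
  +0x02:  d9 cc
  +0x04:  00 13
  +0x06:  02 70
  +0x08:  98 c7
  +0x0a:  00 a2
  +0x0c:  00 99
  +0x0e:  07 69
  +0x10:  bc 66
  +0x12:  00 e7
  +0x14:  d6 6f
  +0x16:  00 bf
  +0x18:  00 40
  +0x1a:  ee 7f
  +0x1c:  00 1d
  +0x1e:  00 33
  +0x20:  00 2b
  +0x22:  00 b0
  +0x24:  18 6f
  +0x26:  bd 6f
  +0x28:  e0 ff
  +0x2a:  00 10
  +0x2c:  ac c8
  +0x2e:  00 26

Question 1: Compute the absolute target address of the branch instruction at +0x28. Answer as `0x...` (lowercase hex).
0x7304

@+28  little-endian(e0 ff) = 0xffe0
  opcode bits[15:12]=0xf: jmp/J
  imm: (w>>0)&0xfff=0xfe0 (s12→-32) → #-32
  target = base 0x72fa + off 0x28 + 2 + imm -32 = 0x7304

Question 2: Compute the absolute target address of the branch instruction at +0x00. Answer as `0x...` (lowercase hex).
0x72fa

[00] fe ff → 0xfffe
  op=0xfffe>>12=0xf ⇒ jmp (J)
  imm@[11:0]=0xffe (s12→-2) ⇒ #-2
  target = base 0x72fa + off 0x00 + 2 + imm -2 = 0x72fa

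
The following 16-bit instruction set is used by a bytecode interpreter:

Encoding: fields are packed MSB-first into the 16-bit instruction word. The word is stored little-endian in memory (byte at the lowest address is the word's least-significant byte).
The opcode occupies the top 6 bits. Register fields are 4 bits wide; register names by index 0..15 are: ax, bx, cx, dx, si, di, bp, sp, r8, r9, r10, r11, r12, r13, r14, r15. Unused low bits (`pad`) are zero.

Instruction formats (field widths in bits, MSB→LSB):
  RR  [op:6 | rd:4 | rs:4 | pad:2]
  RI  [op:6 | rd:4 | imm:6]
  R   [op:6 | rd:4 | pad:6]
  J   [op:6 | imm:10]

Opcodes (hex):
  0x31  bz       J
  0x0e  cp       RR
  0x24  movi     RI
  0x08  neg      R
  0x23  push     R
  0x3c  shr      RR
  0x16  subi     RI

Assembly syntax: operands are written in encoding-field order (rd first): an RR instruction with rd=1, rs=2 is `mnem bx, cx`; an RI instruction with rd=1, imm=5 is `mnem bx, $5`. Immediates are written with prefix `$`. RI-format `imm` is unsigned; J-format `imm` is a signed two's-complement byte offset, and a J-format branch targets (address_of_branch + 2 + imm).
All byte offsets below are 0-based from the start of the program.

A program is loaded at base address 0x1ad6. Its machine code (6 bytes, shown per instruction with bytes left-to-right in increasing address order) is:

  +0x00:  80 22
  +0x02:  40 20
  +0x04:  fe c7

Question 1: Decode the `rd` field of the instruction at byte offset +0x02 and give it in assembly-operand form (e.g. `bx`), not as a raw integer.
bx

@+02  little-endian(40 20) = 0x2040
  op=0x2040>>10=0x8 ⇒ neg (R)
  [9:6] rd=1 = bx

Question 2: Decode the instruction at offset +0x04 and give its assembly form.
off 0x04: read fe c7 as little → 0xc7fe
  top 6b → 0x31 → bz [J]
  [9:0] imm=1022 (s10→-2) = $-2

bz $-2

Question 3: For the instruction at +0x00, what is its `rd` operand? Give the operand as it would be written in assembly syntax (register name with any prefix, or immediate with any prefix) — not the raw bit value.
r10

+0x00: 80 22 ⇒ word 0x2280 (little)
  op=0x2280>>10=0x8 ⇒ neg (R)
  [9:6] rd=10 = r10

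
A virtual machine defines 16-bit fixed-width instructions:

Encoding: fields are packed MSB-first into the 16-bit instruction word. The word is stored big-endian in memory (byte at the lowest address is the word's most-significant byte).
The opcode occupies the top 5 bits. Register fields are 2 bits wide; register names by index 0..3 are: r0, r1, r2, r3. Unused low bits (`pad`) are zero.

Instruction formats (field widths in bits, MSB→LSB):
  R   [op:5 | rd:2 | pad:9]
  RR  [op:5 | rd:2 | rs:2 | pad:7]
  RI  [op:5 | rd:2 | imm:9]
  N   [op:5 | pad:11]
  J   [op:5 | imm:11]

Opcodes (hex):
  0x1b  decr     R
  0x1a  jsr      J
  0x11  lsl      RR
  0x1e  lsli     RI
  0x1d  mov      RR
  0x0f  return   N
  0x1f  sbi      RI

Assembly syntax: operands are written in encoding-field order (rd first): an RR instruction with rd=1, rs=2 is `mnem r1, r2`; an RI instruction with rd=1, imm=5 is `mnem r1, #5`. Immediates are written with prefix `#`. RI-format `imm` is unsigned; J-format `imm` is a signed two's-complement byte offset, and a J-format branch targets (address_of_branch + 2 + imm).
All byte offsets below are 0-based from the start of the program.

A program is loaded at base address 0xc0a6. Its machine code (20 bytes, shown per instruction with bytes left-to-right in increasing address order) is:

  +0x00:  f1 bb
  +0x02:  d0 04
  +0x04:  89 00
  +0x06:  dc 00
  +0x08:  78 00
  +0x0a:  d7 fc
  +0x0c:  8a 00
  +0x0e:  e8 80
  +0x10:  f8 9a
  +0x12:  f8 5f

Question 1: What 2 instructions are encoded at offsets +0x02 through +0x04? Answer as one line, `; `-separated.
@+02  big-endian(d0 04) = 0xd004
  opcode bits[15:11]=0x1a: jsr/J
  imm: (w>>0)&0x7ff=0x4 → #4
@+04  big-endian(89 00) = 0x8900
  opcode bits[15:11]=0x11: lsl/RR
  rd: (w>>9)&0x3=0x0 → r0
  rs: (w>>7)&0x3=0x2 → r2

jsr #4; lsl r0, r2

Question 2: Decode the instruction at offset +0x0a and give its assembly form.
jsr #-4

off 0x0a: read d7 fc as big → 0xd7fc
  op=0xd7fc>>11=0x1a ⇒ jsr (J)
  [10:0] imm=2044 (s11→-4) = #-4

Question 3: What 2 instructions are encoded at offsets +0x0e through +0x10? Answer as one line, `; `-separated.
mov r0, r1; sbi r0, #154

+0x0e: e8 80 ⇒ word 0xe880 (big)
  top 5b → 0x1d → mov [RR]
  rd@[10:9]=0x0 ⇒ r0
  rs@[8:7]=0x1 ⇒ r1
+0x10: f8 9a ⇒ word 0xf89a (big)
  top 5b → 0x1f → sbi [RI]
  rd@[10:9]=0x0 ⇒ r0
  imm@[8:0]=0x9a ⇒ #154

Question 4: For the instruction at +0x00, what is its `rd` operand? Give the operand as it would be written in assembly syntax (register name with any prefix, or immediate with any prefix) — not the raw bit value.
r0

@+00  big-endian(f1 bb) = 0xf1bb
  op=0xf1bb>>11=0x1e ⇒ lsli (RI)
  rd: (w>>9)&0x3=0x0 → r0
  imm: (w>>0)&0x1ff=0x1bb → #443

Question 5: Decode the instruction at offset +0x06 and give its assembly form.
+0x06: dc 00 ⇒ word 0xdc00 (big)
  opcode bits[15:11]=0x1b: decr/R
  rd: (w>>9)&0x3=0x2 → r2

decr r2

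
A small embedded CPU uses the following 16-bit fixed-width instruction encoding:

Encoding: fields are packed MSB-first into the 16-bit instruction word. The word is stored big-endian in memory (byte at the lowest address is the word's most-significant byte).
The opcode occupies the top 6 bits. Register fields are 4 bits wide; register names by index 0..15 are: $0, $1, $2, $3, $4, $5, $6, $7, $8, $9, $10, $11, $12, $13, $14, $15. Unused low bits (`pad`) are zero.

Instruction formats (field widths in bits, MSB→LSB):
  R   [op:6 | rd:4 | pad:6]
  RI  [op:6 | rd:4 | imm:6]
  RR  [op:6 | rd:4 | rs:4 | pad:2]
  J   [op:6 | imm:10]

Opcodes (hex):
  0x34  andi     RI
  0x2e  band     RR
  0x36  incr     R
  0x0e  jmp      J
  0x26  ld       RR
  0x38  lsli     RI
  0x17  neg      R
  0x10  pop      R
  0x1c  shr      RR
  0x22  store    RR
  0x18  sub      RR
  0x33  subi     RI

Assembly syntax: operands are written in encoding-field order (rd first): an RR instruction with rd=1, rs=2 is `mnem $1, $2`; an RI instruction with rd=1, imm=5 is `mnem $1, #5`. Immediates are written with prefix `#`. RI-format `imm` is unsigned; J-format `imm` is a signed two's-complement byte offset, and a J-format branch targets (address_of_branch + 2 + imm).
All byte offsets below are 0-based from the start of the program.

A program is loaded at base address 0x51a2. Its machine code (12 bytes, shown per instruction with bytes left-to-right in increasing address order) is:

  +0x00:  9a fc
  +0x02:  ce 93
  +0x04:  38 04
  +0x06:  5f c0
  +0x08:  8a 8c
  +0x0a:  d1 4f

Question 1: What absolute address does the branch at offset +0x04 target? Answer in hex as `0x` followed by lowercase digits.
[04] 38 04 → 0x3804
  op=0x3804>>10=0xe ⇒ jmp (J)
  imm: (w>>0)&0x3ff=0x4 → #4
  target = base 0x51a2 + off 0x04 + 2 + imm 4 = 0x51ac

0x51ac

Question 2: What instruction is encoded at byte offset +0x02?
@+02  big-endian(ce 93) = 0xce93
  top 6b → 0x33 → subi [RI]
  rd: (w>>6)&0xf=0xa → $10
  imm: (w>>0)&0x3f=0x13 → #19

subi $10, #19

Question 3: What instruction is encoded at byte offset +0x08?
store $10, $3

off 0x08: read 8a 8c as big → 0x8a8c
  opcode bits[15:10]=0x22: store/RR
  [9:6] rd=10 = $10
  [5:2] rs=3 = $3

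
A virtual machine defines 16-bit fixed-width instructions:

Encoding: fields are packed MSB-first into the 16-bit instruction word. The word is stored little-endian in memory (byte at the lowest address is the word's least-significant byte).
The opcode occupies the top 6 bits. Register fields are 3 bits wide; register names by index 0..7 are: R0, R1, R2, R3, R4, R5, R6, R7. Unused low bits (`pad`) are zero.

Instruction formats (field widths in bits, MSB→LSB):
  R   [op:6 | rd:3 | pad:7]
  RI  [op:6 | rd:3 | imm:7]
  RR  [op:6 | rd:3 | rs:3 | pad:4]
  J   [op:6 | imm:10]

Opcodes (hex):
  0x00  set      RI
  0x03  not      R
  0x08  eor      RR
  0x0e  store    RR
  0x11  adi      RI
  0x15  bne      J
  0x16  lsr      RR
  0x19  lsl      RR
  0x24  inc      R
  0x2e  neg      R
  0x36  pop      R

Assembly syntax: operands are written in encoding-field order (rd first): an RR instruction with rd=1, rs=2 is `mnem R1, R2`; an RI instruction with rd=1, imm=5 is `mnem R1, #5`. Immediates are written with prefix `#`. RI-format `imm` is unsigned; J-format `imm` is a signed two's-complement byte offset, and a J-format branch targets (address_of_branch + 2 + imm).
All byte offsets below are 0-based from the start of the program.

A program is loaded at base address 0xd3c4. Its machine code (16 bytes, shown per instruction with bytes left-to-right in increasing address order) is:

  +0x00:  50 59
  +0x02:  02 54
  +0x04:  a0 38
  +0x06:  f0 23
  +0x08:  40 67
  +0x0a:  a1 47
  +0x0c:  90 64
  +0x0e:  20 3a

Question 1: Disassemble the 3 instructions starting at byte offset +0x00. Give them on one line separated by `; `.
off 0x00: read 50 59 as little → 0x5950
  op=0x5950>>10=0x16 ⇒ lsr (RR)
  rd@[9:7]=0x2 ⇒ R2
  rs@[6:4]=0x5 ⇒ R5
off 0x02: read 02 54 as little → 0x5402
  op=0x5402>>10=0x15 ⇒ bne (J)
  imm@[9:0]=0x2 ⇒ #2
off 0x04: read a0 38 as little → 0x38a0
  op=0x38a0>>10=0xe ⇒ store (RR)
  rd@[9:7]=0x1 ⇒ R1
  rs@[6:4]=0x2 ⇒ R2

lsr R2, R5; bne #2; store R1, R2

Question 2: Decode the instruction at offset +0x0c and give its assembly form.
lsl R1, R1

off 0x0c: read 90 64 as little → 0x6490
  top 6b → 0x19 → lsl [RR]
  rd: (w>>7)&0x7=0x1 → R1
  rs: (w>>4)&0x7=0x1 → R1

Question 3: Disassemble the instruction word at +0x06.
eor R7, R7

@+06  little-endian(f0 23) = 0x23f0
  op=0x23f0>>10=0x8 ⇒ eor (RR)
  [9:7] rd=7 = R7
  [6:4] rs=7 = R7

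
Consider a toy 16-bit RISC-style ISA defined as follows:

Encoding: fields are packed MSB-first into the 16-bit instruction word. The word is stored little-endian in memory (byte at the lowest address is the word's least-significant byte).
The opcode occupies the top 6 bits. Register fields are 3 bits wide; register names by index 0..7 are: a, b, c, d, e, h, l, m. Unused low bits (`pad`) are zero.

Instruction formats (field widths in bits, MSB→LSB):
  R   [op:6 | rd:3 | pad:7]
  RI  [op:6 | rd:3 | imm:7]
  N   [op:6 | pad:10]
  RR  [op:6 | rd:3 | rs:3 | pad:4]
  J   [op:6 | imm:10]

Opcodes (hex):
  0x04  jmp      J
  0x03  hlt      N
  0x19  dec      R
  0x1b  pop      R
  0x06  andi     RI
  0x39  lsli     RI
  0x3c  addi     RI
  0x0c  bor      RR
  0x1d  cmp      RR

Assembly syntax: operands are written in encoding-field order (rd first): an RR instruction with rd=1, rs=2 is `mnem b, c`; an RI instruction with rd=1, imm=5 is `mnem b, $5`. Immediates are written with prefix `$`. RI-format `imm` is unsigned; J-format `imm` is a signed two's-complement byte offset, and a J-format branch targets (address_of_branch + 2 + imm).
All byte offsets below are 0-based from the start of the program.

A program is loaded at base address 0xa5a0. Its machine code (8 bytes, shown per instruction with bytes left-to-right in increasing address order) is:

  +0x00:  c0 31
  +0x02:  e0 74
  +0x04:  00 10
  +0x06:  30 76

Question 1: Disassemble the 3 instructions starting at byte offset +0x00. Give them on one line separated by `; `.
bor d, e; cmp b, l; jmp $0

off 0x00: read c0 31 as little → 0x31c0
  opcode bits[15:10]=0xc: bor/RR
  [9:7] rd=3 = d
  [6:4] rs=4 = e
off 0x02: read e0 74 as little → 0x74e0
  opcode bits[15:10]=0x1d: cmp/RR
  [9:7] rd=1 = b
  [6:4] rs=6 = l
off 0x04: read 00 10 as little → 0x1000
  opcode bits[15:10]=0x4: jmp/J
  [9:0] imm=0 = $0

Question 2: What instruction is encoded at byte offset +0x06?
off 0x06: read 30 76 as little → 0x7630
  top 6b → 0x1d → cmp [RR]
  rd: (w>>7)&0x7=0x4 → e
  rs: (w>>4)&0x7=0x3 → d

cmp e, d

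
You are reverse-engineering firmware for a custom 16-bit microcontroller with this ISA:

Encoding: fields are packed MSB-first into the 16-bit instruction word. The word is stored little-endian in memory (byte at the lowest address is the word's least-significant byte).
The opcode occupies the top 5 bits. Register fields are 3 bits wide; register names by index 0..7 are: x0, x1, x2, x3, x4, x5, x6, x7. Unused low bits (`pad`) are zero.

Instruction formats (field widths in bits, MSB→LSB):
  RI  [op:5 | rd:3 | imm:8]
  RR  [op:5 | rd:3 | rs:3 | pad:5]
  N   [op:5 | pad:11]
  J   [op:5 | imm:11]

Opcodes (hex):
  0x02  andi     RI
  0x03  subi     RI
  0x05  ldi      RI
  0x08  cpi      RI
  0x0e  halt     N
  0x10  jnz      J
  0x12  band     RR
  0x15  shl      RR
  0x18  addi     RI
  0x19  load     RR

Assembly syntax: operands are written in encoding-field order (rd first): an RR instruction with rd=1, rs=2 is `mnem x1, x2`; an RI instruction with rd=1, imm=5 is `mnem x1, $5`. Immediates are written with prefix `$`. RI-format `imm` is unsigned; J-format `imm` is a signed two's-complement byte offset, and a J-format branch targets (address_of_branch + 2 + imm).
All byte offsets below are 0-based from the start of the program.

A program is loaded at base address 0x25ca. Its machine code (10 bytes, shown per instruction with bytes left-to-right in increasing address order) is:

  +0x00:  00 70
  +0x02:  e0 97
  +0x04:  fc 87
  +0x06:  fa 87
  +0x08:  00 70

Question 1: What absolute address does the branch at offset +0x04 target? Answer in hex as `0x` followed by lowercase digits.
0x25cc

off 0x04: read fc 87 as little → 0x87fc
  op=0x87fc>>11=0x10 ⇒ jnz (J)
  imm: (w>>0)&0x7ff=0x7fc (s11→-4) → $-4
  target = base 0x25ca + off 0x04 + 2 + imm -4 = 0x25cc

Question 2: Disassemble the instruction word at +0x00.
halt

@+00  little-endian(00 70) = 0x7000
  opcode bits[15:11]=0xe: halt/N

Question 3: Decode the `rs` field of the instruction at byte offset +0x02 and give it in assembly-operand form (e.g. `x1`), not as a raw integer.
x7

off 0x02: read e0 97 as little → 0x97e0
  op=0x97e0>>11=0x12 ⇒ band (RR)
  rd@[10:8]=0x7 ⇒ x7
  rs@[7:5]=0x7 ⇒ x7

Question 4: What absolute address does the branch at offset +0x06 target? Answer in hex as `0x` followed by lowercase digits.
off 0x06: read fa 87 as little → 0x87fa
  op=0x87fa>>11=0x10 ⇒ jnz (J)
  imm: (w>>0)&0x7ff=0x7fa (s11→-6) → $-6
  target = base 0x25ca + off 0x06 + 2 + imm -6 = 0x25cc

0x25cc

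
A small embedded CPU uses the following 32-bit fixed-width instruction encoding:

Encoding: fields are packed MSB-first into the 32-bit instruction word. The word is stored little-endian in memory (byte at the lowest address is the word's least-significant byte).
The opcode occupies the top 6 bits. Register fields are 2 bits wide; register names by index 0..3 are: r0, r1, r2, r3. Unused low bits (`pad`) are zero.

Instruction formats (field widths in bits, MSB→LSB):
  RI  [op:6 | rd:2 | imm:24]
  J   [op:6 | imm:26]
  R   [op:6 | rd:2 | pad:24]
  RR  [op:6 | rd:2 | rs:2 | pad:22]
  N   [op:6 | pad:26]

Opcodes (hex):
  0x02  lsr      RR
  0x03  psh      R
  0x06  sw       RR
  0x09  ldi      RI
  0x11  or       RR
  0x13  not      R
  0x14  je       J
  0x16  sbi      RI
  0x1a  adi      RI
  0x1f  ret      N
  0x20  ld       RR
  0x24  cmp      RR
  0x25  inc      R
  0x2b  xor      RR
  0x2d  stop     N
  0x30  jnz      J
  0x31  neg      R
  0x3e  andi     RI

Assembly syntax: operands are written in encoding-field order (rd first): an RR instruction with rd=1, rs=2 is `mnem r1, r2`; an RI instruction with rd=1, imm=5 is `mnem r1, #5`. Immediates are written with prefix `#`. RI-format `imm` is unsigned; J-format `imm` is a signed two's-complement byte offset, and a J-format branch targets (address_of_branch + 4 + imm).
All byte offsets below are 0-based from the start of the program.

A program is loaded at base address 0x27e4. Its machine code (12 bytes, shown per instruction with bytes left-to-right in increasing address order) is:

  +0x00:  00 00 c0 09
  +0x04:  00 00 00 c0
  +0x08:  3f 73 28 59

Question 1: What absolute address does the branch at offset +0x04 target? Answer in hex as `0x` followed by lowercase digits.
0x27ec

off 0x04: read 00 00 00 c0 as little → 0xc0000000
  op=0xc0000000>>26=0x30 ⇒ jnz (J)
  [25:0] imm=0 = #0
  target = base 0x27e4 + off 0x04 + 4 + imm 0 = 0x27ec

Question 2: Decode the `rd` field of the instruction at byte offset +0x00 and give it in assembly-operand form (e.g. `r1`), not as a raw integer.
+0x00: 00 00 c0 09 ⇒ word 0x09c00000 (little)
  opcode bits[31:26]=0x2: lsr/RR
  rd@[25:24]=0x1 ⇒ r1
  rs@[23:22]=0x3 ⇒ r3

r1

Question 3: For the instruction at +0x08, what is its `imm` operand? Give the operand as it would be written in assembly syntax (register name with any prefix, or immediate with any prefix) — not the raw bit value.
+0x08: 3f 73 28 59 ⇒ word 0x5928733f (little)
  top 6b → 0x16 → sbi [RI]
  rd@[25:24]=0x1 ⇒ r1
  imm@[23:0]=0x28733f ⇒ #2650943

#2650943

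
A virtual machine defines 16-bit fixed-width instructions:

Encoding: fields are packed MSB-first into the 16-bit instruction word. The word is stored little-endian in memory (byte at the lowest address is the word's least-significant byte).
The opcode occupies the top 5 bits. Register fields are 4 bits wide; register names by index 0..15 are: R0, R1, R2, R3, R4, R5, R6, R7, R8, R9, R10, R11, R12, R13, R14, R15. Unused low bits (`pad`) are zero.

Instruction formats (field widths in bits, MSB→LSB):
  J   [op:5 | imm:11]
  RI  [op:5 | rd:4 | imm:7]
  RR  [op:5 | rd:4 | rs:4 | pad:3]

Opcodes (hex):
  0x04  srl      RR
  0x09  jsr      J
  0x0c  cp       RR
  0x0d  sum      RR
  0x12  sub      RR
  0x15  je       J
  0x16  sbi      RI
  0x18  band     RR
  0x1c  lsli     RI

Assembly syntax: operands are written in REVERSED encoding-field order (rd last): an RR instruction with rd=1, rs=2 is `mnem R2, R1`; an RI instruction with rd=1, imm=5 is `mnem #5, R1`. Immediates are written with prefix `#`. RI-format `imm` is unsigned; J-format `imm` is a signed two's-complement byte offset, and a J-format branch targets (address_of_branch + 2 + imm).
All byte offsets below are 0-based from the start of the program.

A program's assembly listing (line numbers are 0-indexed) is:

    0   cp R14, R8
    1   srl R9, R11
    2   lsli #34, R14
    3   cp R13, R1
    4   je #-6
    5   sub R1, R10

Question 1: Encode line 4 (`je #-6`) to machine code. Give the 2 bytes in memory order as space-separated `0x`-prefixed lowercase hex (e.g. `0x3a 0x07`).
line 4 (je): pack op=0x15:5|imm=-6:11 = 0xaffa; little→ fa af

0xfa 0xaf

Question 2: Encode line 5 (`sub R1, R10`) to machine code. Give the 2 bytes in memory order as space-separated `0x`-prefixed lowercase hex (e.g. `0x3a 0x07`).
L5: sub op=0x12:5|rd=10:4|rs=1:4|pad=0:3 ⇒ 0x9508 ⇒ little 08 95

0x08 0x95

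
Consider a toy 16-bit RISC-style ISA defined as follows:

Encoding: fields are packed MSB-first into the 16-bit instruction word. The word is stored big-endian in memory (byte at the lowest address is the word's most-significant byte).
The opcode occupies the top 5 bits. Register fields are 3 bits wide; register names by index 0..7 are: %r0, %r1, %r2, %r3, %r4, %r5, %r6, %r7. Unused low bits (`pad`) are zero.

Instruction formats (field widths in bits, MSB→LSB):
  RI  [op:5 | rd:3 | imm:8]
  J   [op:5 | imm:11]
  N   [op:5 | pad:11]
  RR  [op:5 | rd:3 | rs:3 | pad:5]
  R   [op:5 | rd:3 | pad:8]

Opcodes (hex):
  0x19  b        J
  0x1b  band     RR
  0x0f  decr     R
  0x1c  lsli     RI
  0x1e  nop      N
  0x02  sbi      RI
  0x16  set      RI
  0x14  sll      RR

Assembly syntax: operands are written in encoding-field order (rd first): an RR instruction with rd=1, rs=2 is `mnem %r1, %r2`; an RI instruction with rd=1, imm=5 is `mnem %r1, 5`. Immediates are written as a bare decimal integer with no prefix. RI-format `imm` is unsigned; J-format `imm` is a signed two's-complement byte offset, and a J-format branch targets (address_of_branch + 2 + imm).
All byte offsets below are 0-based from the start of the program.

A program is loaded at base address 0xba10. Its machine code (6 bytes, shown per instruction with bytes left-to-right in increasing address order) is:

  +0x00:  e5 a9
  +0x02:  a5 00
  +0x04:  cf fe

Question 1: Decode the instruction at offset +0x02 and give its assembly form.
off 0x02: read a5 00 as big → 0xa500
  top 5b → 0x14 → sll [RR]
  rd: (w>>8)&0x7=0x5 → %r5
  rs: (w>>5)&0x7=0x0 → %r0

sll %r5, %r0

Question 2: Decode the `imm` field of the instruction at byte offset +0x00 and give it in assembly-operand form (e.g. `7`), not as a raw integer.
169

@+00  big-endian(e5 a9) = 0xe5a9
  op=0xe5a9>>11=0x1c ⇒ lsli (RI)
  rd: (w>>8)&0x7=0x5 → %r5
  imm: (w>>0)&0xff=0xa9 → 169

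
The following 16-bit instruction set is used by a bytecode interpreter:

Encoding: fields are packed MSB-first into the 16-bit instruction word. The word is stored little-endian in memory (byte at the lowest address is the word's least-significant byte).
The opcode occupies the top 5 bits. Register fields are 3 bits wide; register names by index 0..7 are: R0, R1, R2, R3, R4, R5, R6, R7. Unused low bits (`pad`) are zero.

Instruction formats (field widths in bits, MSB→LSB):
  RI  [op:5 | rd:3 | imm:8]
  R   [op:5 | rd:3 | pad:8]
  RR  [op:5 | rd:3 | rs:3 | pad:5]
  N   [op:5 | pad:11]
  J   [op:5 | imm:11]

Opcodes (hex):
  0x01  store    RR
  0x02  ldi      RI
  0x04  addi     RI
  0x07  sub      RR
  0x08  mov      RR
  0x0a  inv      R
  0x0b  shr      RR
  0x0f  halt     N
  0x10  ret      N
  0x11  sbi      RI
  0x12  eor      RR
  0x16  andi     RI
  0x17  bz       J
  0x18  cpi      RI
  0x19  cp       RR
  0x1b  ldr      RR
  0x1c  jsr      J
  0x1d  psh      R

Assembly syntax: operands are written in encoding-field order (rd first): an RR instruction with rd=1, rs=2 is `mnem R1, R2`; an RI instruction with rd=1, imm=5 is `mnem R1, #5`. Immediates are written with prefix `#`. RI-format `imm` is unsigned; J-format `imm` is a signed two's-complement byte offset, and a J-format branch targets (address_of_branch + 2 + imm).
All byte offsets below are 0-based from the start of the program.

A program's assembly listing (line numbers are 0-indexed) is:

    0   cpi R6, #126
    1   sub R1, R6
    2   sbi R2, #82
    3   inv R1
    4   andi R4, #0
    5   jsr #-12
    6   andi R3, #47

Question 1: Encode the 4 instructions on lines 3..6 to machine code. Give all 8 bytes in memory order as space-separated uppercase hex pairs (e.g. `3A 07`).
00 51 00 B4 F4 E7 2F B3

L3: inv op=0xa:5|rd=1:3|pad=0:8 ⇒ 0x5100 ⇒ little 00 51
L4: andi op=0x16:5|rd=4:3|imm=0:8 ⇒ 0xb400 ⇒ little 00 b4
L5: jsr op=0x1c:5|imm=-12:11 ⇒ 0xe7f4 ⇒ little f4 e7
L6: andi op=0x16:5|rd=3:3|imm=47:8 ⇒ 0xb32f ⇒ little 2f b3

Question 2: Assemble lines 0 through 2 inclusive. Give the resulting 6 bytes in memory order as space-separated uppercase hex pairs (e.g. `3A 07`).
line 0 (cpi): pack op=0x18:5|rd=6:3|imm=126:8 = 0xc67e; little→ 7e c6
line 1 (sub): pack op=0x7:5|rd=1:3|rs=6:3|pad=0:5 = 0x39c0; little→ c0 39
line 2 (sbi): pack op=0x11:5|rd=2:3|imm=82:8 = 0x8a52; little→ 52 8a

7E C6 C0 39 52 8A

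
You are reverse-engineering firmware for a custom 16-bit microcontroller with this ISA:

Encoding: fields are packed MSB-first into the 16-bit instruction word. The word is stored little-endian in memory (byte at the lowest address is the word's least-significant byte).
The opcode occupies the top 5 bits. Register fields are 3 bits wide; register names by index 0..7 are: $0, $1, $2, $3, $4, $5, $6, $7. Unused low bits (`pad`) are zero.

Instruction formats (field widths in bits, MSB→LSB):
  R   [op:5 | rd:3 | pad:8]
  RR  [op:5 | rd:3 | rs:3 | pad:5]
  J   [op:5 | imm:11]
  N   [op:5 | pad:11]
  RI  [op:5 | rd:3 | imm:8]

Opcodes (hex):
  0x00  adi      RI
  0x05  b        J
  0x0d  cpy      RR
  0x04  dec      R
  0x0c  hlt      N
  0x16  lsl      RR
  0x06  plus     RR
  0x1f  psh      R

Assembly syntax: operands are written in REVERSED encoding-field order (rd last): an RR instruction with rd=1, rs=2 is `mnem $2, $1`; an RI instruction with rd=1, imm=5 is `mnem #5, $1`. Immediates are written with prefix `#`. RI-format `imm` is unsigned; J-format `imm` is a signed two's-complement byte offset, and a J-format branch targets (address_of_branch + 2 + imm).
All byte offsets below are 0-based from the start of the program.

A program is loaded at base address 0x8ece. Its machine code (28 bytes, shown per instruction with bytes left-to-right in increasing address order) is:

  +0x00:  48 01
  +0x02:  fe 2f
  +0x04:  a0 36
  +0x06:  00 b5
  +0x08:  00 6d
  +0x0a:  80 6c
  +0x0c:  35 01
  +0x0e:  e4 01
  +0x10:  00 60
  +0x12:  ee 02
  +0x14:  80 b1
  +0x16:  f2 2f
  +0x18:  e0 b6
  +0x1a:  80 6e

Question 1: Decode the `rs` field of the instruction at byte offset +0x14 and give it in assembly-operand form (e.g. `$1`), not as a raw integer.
$4

off 0x14: read 80 b1 as little → 0xb180
  opcode bits[15:11]=0x16: lsl/RR
  rd: (w>>8)&0x7=0x1 → $1
  rs: (w>>5)&0x7=0x4 → $4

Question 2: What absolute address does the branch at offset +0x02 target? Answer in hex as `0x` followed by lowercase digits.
0x8ed0

+0x02: fe 2f ⇒ word 0x2ffe (little)
  top 5b → 0x5 → b [J]
  [10:0] imm=2046 (s11→-2) = #-2
  target = base 0x8ece + off 0x02 + 2 + imm -2 = 0x8ed0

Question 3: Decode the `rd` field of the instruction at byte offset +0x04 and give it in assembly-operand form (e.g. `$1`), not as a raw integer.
@+04  little-endian(a0 36) = 0x36a0
  op=0x36a0>>11=0x6 ⇒ plus (RR)
  [10:8] rd=6 = $6
  [7:5] rs=5 = $5

$6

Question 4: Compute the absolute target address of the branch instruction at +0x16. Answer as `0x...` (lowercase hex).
0x8ed8

+0x16: f2 2f ⇒ word 0x2ff2 (little)
  op=0x2ff2>>11=0x5 ⇒ b (J)
  imm@[10:0]=0x7f2 (s11→-14) ⇒ #-14
  target = base 0x8ece + off 0x16 + 2 + imm -14 = 0x8ed8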